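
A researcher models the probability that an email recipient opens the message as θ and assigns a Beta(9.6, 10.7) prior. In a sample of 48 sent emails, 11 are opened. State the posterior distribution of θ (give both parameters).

Posterior: Beta(20.6, 47.7)

Observing 11 successes and 37 failures updates Beta(9.6, 10.7) by adding the success and failure counts to the two shape parameters: α = 9.6+11 = 20.6, β = 10.7+37 = 47.7.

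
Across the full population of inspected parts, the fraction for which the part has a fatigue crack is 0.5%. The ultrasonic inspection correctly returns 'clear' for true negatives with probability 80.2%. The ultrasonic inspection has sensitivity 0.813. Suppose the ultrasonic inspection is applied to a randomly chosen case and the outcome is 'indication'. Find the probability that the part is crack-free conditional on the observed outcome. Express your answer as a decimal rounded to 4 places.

Write H for 'the part has a fatigue crack'. Prior odds H:¬H = 0.005/0.995 = 0.0050251. For the 'indication' outcome, the likelihood ratio is 0.813/0.198 = 4.1061.
Posterior odds = 0.0050251 × 4.1061 = 0.020633, so P(H|E) = 0.020633/(1+0.020633) = 0.0202. Then P(¬H|E) = 1 − 0.0202 = 0.9798.

P(¬H | E) ≈ 0.9798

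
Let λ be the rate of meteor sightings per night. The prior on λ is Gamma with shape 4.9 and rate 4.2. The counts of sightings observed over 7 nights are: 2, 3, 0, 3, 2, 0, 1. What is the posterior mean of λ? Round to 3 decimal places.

Posterior mean ≈ 1.420

Total count ∑xᵢ = 11 over n = 7 nights.
Gamma is conjugate to the Poisson likelihood: posterior is Gamma(shape = 4.9+11 = 15.9, rate = 4.2+7 = 11.2).
E[λ | data] = 15.9/11.2 = 1.420.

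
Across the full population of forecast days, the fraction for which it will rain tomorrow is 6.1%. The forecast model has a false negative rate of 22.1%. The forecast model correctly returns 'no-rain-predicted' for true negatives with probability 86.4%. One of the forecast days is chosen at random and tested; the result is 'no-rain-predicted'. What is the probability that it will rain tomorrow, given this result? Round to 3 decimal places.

P(H | E) ≈ 0.016

Write H for 'it will rain tomorrow'. Prior odds H:¬H = 0.061/0.939 = 0.064963. For the 'no-rain-predicted' outcome, the likelihood ratio is 0.221/0.864 = 0.25579.
Posterior odds = 0.064963 × 0.25579 = 0.016617, so P(H|E) = 0.016617/(1+0.016617) = 0.016.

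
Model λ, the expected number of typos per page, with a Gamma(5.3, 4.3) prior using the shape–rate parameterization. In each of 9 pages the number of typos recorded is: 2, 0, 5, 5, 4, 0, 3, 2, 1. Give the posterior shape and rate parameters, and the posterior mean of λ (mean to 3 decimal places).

The Poisson likelihood adds the total count to the shape and the number of exposure periods to the rate. Here ∑xᵢ = 22 and n = 9, so shape 5.3→27.3 and rate 4.3→13.3.
E[λ | data] = 27.3/13.3 = 2.053.

Posterior: Gamma(shape=27.3, rate=13.3); mean ≈ 2.053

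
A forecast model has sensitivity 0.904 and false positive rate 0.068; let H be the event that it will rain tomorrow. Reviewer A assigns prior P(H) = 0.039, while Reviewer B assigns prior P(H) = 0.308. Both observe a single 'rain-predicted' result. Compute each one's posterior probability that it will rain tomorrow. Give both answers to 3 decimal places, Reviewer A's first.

P('+'|H) = 0.904, P('+'|¬H) = 0.068.
Reviewer A: numerator 0.904·0.039 = 0.035256; evidence = 0.035256+0.068·0.961 = 0.10060; posterior = 0.350.
Reviewer B: numerator 0.904·0.308 = 0.27843; evidence = 0.27843+0.068·0.692 = 0.32549; posterior = 0.855.

Reviewer A: 0.350; Reviewer B: 0.855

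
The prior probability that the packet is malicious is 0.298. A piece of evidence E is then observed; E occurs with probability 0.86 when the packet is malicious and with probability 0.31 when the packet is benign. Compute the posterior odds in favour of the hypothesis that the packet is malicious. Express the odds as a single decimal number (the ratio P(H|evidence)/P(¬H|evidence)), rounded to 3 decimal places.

Prior odds = 0.298/(1−0.298) = 0.42450. In log-odds, ln(0.42450) = -0.85684.
Add log likelihood ratio: ln(2.7742) = 1.0204.
Posterior log-odds = 0.16352, so posterior odds = exp(0.16352) = 1.1776.

Posterior odds ≈ 1.178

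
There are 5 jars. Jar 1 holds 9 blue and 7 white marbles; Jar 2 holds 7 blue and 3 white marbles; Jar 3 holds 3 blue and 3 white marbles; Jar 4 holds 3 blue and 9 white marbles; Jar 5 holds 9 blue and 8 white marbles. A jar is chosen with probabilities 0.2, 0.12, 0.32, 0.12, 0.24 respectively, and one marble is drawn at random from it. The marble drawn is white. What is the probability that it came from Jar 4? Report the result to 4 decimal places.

P(white|Jar 1) = 0.4375; P(white|Jar 2) = 0.3; P(white|Jar 3) = 0.5; P(white|Jar 4) = 0.75; P(white|Jar 5) = 0.4706.
Prior × likelihood for each source: 0.2·0.4375=0.08750, 0.12·0.3=0.03600, 0.32·0.5=0.1600, 0.12·0.75=0.09000, 0.24·0.4706=0.1129. Summing gives P(white) = 0.48644.
P(Jar 4 | white) = 0.09000 / 0.48644 = 0.1850.

Posterior probability ≈ 0.1850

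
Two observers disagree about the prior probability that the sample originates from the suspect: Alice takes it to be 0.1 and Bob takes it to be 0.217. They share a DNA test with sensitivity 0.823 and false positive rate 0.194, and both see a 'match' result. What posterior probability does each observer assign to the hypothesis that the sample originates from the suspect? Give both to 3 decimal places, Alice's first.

The likelihood ratio for a 'match' result is 0.823/0.194 = 4.2423.
Alice: prior odds 0.1/0.9 = 0.11111; posterior odds 0.47136; posterior probability 0.320.
Bob: prior odds 0.217/0.783 = 0.27714; posterior odds 1.1757; posterior probability 0.540.

Alice: 0.320; Bob: 0.540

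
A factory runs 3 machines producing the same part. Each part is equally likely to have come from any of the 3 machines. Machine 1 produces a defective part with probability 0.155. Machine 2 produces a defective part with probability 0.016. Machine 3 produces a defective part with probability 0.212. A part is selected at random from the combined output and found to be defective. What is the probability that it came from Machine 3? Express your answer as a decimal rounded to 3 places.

P(defective|M1) = 0.155; P(defective|M2) = 0.016; P(defective|M3) = 0.212.
Prior × likelihood for each source: 0.333333·0.155=0.05167, 0.333333·0.016=0.005333, 0.333333·0.212=0.07067. Summing gives P(defective) = 0.12767.
P(Machine 3 | defective) = 0.07067 / 0.12767 = 0.554.

Posterior probability ≈ 0.554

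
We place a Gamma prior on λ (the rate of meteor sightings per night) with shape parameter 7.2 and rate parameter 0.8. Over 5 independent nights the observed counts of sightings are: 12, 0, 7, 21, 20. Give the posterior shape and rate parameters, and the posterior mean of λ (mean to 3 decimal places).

Total count ∑xᵢ = 60 over n = 5 nights.
Gamma is conjugate to the Poisson likelihood: posterior is Gamma(shape = 7.2+60 = 67.2, rate = 0.8+5 = 5.8).
Posterior mean = shape/rate = 67.2/5.8 = 11.586.

Posterior: Gamma(shape=67.2, rate=5.8); mean ≈ 11.586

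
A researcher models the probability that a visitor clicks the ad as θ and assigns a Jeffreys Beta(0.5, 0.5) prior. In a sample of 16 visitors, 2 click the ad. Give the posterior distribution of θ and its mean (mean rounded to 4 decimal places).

Posterior: Beta(2.5, 14.5); mean ≈ 0.1471

The binomial likelihood is conjugate to the Beta prior: with 2 successes and 14 failures, the posterior is Beta(0.5+2, 0.5+14) = Beta(2.5, 14.5).
E[θ | data] = 2.5/(2.5+14.5) = 0.1471.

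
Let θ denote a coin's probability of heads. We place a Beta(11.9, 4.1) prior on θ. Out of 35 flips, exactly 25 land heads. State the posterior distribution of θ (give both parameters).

Posterior: Beta(36.9, 14.1)

The binomial likelihood is conjugate to the Beta prior: with 25 successes and 10 failures, the posterior is Beta(11.9+25, 4.1+10) = Beta(36.9, 14.1).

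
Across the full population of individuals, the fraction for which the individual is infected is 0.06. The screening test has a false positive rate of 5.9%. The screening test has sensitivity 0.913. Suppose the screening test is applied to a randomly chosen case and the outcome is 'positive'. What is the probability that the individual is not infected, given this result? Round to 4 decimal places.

P(¬H | E) ≈ 0.5031

Write H for 'the individual is infected'. Prior odds H:¬H = 0.06/0.94 = 0.063830. For the 'positive' outcome, the likelihood ratio is 0.913/0.059 = 15.475.
Posterior odds = 0.063830 × 15.475 = 0.98774, so P(H|E) = 0.98774/(1+0.98774) = 0.4969. Then P(¬H|E) = 1 − 0.4969 = 0.5031.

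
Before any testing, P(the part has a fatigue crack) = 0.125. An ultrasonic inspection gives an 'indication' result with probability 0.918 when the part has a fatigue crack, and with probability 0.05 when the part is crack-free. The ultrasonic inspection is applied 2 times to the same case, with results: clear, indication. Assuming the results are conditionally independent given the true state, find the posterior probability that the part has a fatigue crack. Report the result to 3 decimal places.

Let H be the event that the part has a fatigue crack; start with P(H) = 0.125. P('indication'|H) = 0.918, P('indication'|¬H) = 0.05.
Update on result 1 ('clear'): P(H) ← 0.082·0.1250 / (0.082·0.1250 + 0.95·0.8750) = 0.010250/0.84150 = 0.0122.
Update on result 2 ('indication'): P(H) ← 0.918·0.0122 / (0.918·0.0122 + 0.05·0.9878) = 0.011182/0.060573 = 0.1846.

Posterior P(H) ≈ 0.185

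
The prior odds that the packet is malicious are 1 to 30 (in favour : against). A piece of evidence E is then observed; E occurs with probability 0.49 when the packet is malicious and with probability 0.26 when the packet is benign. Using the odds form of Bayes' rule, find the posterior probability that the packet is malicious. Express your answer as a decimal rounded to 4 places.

Prior odds = 1/30 = 0.033333.
Likelihood ratio for E = 0.49/0.26 = 1.8846.
Posterior odds = prior odds × LR = 0.062821.
Posterior probability = odds/(1+odds) = 0.062821/1.0628 = 0.0591.

Posterior probability ≈ 0.0591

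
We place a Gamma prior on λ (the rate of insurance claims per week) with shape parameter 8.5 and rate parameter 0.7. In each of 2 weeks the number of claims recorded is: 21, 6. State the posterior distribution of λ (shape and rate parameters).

Posterior: Gamma(shape=35.5, rate=2.7)

Total count ∑xᵢ = 27 over n = 2 weeks.
Gamma is conjugate to the Poisson likelihood: posterior is Gamma(shape = 8.5+27 = 35.5, rate = 0.7+2 = 2.7).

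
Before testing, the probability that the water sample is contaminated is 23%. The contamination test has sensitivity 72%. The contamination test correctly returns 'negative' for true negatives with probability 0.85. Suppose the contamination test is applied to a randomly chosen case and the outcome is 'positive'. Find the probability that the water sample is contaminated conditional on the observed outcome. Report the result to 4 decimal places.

Write H for 'the water sample is contaminated'. Prior odds H:¬H = 0.23/0.77 = 0.29870. For the 'positive' outcome, the likelihood ratio is 0.72/0.15 = 4.8000.
Posterior odds = 0.29870 × 4.8000 = 1.4338, so P(H|E) = 1.4338/(1+1.4338) = 0.5891.

P(H | E) ≈ 0.5891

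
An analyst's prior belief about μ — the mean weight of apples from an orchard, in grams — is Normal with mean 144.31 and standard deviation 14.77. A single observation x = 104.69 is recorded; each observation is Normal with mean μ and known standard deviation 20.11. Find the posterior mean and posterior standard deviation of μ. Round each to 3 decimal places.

Prior precision 1/τ₀² = 1/14.77² = 0.00458394; data precision n/σ² = 1/20.11² = 0.00247273.
Posterior precision = 0.00458394 + 0.00247273 = 0.00705667, giving posterior SD = 1/√0.00705667 = 11.904.
Posterior mean = (0.00458394·144.31 + 0.00247273·104.69) / 0.00705667 = 130.427.

Posterior mean ≈ 130.427; posterior SD ≈ 11.904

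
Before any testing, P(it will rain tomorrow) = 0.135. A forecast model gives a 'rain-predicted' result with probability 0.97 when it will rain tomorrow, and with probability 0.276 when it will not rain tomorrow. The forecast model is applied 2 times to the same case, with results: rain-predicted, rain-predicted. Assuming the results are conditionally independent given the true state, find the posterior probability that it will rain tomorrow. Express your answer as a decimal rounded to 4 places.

Posterior P(H) ≈ 0.6584

With H the event that it will rain tomorrow, the joint likelihood of the observed sequence is P(data|H) = 0.97·0.97 = 0.94090 and P(data|¬H) = 0.276·0.276 = 0.076176.
Bayes: P(H|data) = 0.135·0.94090 / (0.135·0.94090 + 0.865·0.076176) = 0.12702/0.19291 = 0.6584.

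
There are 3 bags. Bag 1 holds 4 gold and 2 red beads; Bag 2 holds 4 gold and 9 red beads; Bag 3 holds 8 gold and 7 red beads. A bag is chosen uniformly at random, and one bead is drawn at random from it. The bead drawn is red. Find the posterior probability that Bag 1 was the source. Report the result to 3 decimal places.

Posterior probability ≈ 0.223

P(red|Bag 1) = 0.3333; P(red|Bag 2) = 0.6923; P(red|Bag 3) = 0.4667.
Prior × likelihood for each source: 0.333333·0.3333=0.1111, 0.333333·0.6923=0.2308, 0.333333·0.4667=0.1556. Summing gives P(red) = 0.49744.
P(Bag 1 | red) = 0.1111 / 0.49744 = 0.223.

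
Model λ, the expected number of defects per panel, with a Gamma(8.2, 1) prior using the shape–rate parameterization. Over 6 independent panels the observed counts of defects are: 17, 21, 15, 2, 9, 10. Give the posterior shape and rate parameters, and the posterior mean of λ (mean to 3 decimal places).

Posterior: Gamma(shape=82.2, rate=7); mean ≈ 11.743

The Poisson likelihood adds the total count to the shape and the number of exposure periods to the rate. Here ∑xᵢ = 74 and n = 6, so shape 8.2→82.2 and rate 1→7.
E[λ | data] = 82.2/7 = 11.743.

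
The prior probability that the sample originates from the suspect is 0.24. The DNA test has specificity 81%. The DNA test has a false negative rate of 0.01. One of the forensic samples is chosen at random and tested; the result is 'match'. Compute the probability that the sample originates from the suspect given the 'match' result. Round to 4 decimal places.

P(H | E) ≈ 0.6220

Write H for 'the sample originates from the suspect'. Prior odds H:¬H = 0.24/0.76 = 0.31579. For the 'match' outcome, the likelihood ratio is 0.99/0.19 = 5.2105.
Posterior odds = 0.31579 × 5.2105 = 1.6454, so P(H|E) = 1.6454/(1+1.6454) = 0.6220.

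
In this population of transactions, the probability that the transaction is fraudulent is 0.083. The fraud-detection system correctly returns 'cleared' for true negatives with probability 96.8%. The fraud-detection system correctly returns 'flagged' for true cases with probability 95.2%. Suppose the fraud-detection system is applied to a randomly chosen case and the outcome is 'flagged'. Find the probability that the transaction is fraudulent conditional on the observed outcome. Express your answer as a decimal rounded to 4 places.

P(H | E) ≈ 0.7292

Let H be the event that the transaction is fraudulent. P(H) = 0.083, so P(¬H) = 0.917. With E the 'flagged' result, P(E|H) = 0.952 and P(E|¬H) = 0.032.
P(E) = 0.952·0.083 + 0.032·0.917 = 0.079016 + 0.029344 = 0.10836.
By Bayes' theorem, P(H|E) = 0.079016 / 0.10836 = 0.7292.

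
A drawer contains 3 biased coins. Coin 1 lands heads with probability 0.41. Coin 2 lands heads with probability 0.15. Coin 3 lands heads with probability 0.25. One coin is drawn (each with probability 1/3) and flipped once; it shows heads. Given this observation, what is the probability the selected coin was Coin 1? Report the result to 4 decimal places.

Tabulate prior·likelihood by source: [1] prior 0.333333, lik 0.41, product 0.1367; [2] prior 0.333333, lik 0.15, product 0.05000; [3] prior 0.333333, lik 0.25, product 0.08333.
Normalizing constant = 0.27000; the posterior for Coin 1 is its product over the sum, 0.1367/0.27000 = 0.5062.

Posterior probability ≈ 0.5062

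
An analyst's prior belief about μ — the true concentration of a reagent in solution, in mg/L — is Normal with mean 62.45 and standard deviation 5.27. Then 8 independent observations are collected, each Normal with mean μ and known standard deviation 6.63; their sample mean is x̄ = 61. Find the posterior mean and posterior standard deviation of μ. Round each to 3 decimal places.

With known σ, the Normal prior is conjugate. Weight on the data is w = (n/σ²)/(n/σ² + 1/τ₀²) = 0.181996/(0.181996+0.0360063) = 0.83484.
Posterior mean = w·x̄ + (1−w)·μ₀ = 0.83484·61 + 0.16516·62.45 = 61.239. Posterior variance = 1/(0.181996+0.0360063) = 4.58710, so SD = 2.142.

Posterior mean ≈ 61.239; posterior SD ≈ 2.142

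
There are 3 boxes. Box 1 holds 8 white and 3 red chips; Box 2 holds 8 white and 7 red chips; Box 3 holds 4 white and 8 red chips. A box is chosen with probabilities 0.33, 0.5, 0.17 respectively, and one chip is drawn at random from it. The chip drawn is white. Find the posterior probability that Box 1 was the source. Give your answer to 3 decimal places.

Posterior probability ≈ 0.426

P(white|Box 1) = 0.7273; P(white|Box 2) = 0.5333; P(white|Box 3) = 0.3333.
Prior × likelihood for each source: 0.33·0.7273=0.2400, 0.5·0.5333=0.2667, 0.17·0.3333=0.05667. Summing gives P(white) = 0.56333.
P(Box 1 | white) = 0.2400 / 0.56333 = 0.426.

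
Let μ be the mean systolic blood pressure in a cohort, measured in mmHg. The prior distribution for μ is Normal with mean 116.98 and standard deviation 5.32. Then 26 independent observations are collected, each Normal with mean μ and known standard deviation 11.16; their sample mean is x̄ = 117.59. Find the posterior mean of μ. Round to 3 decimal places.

With known σ, the Normal prior is conjugate. Weight on the data is w = (n/σ²)/(n/σ² + 1/τ₀²) = 0.208759/(0.208759+0.0353327) = 0.85525.
Posterior mean = w·x̄ + (1−w)·μ₀ = 0.85525·117.59 + 0.14475·116.98 = 117.502.

Posterior mean ≈ 117.502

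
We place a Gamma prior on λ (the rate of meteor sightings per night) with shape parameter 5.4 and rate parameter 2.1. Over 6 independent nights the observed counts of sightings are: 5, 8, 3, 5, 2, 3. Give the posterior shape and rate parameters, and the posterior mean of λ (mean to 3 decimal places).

Posterior: Gamma(shape=31.4, rate=8.1); mean ≈ 3.877

The Poisson likelihood adds the total count to the shape and the number of exposure periods to the rate. Here ∑xᵢ = 26 and n = 6, so shape 5.4→31.4 and rate 2.1→8.1.
Posterior mean = shape/rate = 31.4/8.1 = 3.877.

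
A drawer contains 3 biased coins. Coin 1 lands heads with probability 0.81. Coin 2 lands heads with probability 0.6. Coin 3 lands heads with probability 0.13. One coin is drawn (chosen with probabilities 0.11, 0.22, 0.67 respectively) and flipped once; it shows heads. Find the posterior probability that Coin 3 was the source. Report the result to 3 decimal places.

Posterior probability ≈ 0.283

P(heads|C1) = 0.81; P(heads|C2) = 0.6; P(heads|C3) = 0.13.
Prior × likelihood for each source: 0.11·0.81=0.08910, 0.22·0.6=0.1320, 0.67·0.13=0.08710. Summing gives P(heads) = 0.30820.
P(Coin 3 | heads) = 0.08710 / 0.30820 = 0.283.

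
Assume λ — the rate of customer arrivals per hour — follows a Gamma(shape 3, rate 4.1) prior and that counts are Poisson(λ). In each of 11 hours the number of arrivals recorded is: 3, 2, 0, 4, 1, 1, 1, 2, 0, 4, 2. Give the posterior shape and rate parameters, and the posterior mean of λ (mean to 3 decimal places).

Posterior: Gamma(shape=23, rate=15.1); mean ≈ 1.523

Total count ∑xᵢ = 20 over n = 11 hours.
Gamma is conjugate to the Poisson likelihood: posterior is Gamma(shape = 3+20 = 23, rate = 4.1+11 = 15.1).
Posterior mean = shape/rate = 23/15.1 = 1.523.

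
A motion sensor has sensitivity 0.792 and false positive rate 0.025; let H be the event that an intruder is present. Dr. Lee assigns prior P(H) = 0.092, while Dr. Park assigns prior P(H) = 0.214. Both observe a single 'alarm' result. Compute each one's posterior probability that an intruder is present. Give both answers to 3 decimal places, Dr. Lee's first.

The likelihood ratio for an 'alarm' result is 0.792/0.025 = 31.680.
Dr. Lee: prior odds 0.092/0.908 = 0.10132; posterior odds 3.2099; posterior probability 0.762.
Dr. Park: prior odds 0.214/0.786 = 0.27226; posterior odds 8.6253; posterior probability 0.896.

Dr. Lee: 0.762; Dr. Park: 0.896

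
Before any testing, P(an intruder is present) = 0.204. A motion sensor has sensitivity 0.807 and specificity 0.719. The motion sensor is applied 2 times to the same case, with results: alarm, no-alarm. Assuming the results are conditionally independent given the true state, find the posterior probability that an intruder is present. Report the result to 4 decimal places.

Posterior P(H) ≈ 0.1650

With H the event that an intruder is present, the joint likelihood of the observed sequence is P(data|H) = 0.807·0.193 = 0.15575 and P(data|¬H) = 0.281·0.719 = 0.20204.
Bayes: P(H|data) = 0.204·0.15575 / (0.204·0.15575 + 0.796·0.20204) = 0.031773/0.19260 = 0.1650.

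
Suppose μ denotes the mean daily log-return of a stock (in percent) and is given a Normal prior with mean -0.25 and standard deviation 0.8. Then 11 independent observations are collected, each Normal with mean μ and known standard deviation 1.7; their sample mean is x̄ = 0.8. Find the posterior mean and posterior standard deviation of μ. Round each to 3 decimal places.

Posterior mean ≈ 0.494; posterior SD ≈ 0.432

With known σ, the Normal prior is conjugate. Weight on the data is w = (n/σ²)/(n/σ² + 1/τ₀²) = 3.80623/(3.80623+1.56250) = 0.70896.
Posterior mean = w·x̄ + (1−w)·μ₀ = 0.70896·0.8 + 0.29104·-0.25 = 0.494. Posterior variance = 1/(3.80623+1.56250) = 0.186264, so SD = 0.432.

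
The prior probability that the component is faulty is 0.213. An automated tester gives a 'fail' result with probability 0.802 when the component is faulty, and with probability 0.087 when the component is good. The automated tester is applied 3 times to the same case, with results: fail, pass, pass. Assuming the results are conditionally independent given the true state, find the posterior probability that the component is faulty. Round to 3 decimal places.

With H the event that the component is faulty, the joint likelihood of the observed sequence is P(data|H) = 0.802·0.198·0.198 = 0.031442 and P(data|¬H) = 0.087·0.913·0.913 = 0.072521.
Bayes: P(H|data) = 0.213·0.031442 / (0.213·0.031442 + 0.787·0.072521) = 0.0066971/0.063771 = 0.1050.

Posterior P(H) ≈ 0.105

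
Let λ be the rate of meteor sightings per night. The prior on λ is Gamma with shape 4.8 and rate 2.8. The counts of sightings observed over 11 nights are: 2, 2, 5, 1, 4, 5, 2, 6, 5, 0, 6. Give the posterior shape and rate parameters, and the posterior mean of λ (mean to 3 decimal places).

The Poisson likelihood adds the total count to the shape and the number of exposure periods to the rate. Here ∑xᵢ = 38 and n = 11, so shape 4.8→42.8 and rate 2.8→13.8.
E[λ | data] = 42.8/13.8 = 3.101.

Posterior: Gamma(shape=42.8, rate=13.8); mean ≈ 3.101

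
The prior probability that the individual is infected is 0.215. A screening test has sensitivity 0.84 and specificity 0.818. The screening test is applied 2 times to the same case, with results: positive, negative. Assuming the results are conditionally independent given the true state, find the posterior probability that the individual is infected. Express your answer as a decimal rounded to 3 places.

Posterior P(H) ≈ 0.198

Let H be the event that the individual is infected; start with P(H) = 0.215. P('positive'|H) = 0.84, P('positive'|¬H) = 0.182.
Update on result 1 ('positive'): P(H) ← 0.84·0.2150 / (0.84·0.2150 + 0.182·0.7850) = 0.18060/0.32347 = 0.5583.
Update on result 2 ('negative'): P(H) ← 0.16·0.5583 / (0.16·0.5583 + 0.818·0.4417) = 0.089331/0.45062 = 0.1982.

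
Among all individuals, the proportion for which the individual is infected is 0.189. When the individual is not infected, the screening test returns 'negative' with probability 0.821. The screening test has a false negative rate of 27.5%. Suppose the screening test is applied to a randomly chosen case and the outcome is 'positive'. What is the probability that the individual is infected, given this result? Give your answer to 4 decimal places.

Write H for 'the individual is infected'. Prior odds H:¬H = 0.189/0.811 = 0.23305. For the 'positive' outcome, the likelihood ratio is 0.725/0.179 = 4.0503.
Posterior odds = 0.23305 × 4.0503 = 0.94390, so P(H|E) = 0.94390/(1+0.94390) = 0.4856.

P(H | E) ≈ 0.4856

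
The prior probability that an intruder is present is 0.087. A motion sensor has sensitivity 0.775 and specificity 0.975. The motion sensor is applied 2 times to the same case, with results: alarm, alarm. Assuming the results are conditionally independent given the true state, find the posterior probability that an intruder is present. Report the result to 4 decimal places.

With H the event that an intruder is present, the joint likelihood of the observed sequence is P(data|H) = 0.775·0.775 = 0.60063 and P(data|¬H) = 0.025·0.025 = 0.00062500.
Bayes: P(H|data) = 0.087·0.60063 / (0.087·0.60063 + 0.913·0.00062500) = 0.052254/0.052825 = 0.9892.

Posterior P(H) ≈ 0.9892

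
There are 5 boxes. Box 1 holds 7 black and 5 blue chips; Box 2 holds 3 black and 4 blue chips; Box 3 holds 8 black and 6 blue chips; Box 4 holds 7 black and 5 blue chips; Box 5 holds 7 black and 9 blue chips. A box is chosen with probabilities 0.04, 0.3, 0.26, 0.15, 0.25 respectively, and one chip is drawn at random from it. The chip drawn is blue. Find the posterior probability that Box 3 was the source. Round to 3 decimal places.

Posterior probability ≈ 0.222

Tabulate prior·likelihood by source: [1] prior 0.04, lik 0.4167, product 0.01667; [2] prior 0.3, lik 0.5714, product 0.1714; [3] prior 0.26, lik 0.4286, product 0.1114; [4] prior 0.15, lik 0.4167, product 0.06250; [5] prior 0.25, lik 0.5625, product 0.1406.
Normalizing constant = 0.50265; the posterior for Box 3 is its product over the sum, 0.1114/0.50265 = 0.222.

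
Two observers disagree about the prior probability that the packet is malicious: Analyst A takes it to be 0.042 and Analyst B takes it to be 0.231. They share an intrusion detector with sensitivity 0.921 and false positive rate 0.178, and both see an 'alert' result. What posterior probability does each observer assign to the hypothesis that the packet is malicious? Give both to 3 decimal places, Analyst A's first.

P('+'|H) = 0.921, P('+'|¬H) = 0.178.
Analyst A: numerator 0.921·0.042 = 0.038682; evidence = 0.038682+0.178·0.958 = 0.20921; posterior = 0.185.
Analyst B: numerator 0.921·0.231 = 0.21275; evidence = 0.21275+0.178·0.769 = 0.34963; posterior = 0.608.

Analyst A: 0.185; Analyst B: 0.608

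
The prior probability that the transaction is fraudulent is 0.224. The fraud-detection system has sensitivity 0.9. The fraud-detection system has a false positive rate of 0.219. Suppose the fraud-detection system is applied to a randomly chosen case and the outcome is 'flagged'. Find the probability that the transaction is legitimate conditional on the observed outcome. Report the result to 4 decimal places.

P(¬H | E) ≈ 0.4574

Let H be the event that the transaction is fraudulent. P(H) = 0.224, so P(¬H) = 0.776. With E the 'flagged' result, P(E|H) = 0.9 and P(E|¬H) = 0.219.
P(E) = 0.9·0.224 + 0.219·0.776 = 0.20160 + 0.16994 = 0.37154.
By Bayes' theorem, P(H|E) = 0.20160 / 0.37154 = 0.5426. Hence P(¬H|E) = 1 − 0.5426 = 0.4574.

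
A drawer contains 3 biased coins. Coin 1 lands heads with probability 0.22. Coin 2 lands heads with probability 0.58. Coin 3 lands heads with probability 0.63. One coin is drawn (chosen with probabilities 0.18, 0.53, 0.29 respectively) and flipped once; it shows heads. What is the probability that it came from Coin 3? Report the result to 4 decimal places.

Tabulate prior·likelihood by source: [1] prior 0.18, lik 0.22, product 0.03960; [2] prior 0.53, lik 0.58, product 0.3074; [3] prior 0.29, lik 0.63, product 0.1827.
Normalizing constant = 0.52970; the posterior for Coin 3 is its product over the sum, 0.1827/0.52970 = 0.3449.

Posterior probability ≈ 0.3449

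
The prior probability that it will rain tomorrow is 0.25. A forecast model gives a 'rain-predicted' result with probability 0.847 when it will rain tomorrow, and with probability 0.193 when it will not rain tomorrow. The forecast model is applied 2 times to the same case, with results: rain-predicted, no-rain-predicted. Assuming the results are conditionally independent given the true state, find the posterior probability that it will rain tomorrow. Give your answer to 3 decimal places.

Posterior P(H) ≈ 0.217

With H the event that it will rain tomorrow, the joint likelihood of the observed sequence is P(data|H) = 0.847·0.153 = 0.12959 and P(data|¬H) = 0.193·0.807 = 0.15575.
Bayes: P(H|data) = 0.25·0.12959 / (0.25·0.12959 + 0.75·0.15575) = 0.032398/0.14921 = 0.2171.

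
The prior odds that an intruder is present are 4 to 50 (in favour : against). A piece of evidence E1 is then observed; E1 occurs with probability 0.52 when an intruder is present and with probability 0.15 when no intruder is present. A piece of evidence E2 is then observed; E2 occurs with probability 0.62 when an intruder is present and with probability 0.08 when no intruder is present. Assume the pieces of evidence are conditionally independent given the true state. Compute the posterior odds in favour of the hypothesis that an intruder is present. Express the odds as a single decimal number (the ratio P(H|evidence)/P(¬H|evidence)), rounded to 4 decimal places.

Posterior odds ≈ 2.1493

Prior odds = 4/50 = 0.080000. In log-odds, ln(0.080000) = -2.5257.
Add log likelihood ratios: ln(3.4667) + ln(7.7500) = 3.2909.
Posterior log-odds = 0.76516, so posterior odds = exp(0.76516) = 2.1493.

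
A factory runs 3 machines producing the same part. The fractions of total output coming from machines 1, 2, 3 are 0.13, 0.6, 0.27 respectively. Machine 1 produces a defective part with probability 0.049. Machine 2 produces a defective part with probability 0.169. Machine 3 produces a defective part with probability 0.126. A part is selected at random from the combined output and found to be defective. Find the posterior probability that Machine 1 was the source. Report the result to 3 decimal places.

Posterior probability ≈ 0.045

P(defective|M1) = 0.049; P(defective|M2) = 0.169; P(defective|M3) = 0.126.
Prior × likelihood for each source: 0.13·0.049=0.006370, 0.6·0.169=0.1014, 0.27·0.126=0.03402. Summing gives P(defective) = 0.14179.
P(Machine 1 | defective) = 0.006370 / 0.14179 = 0.045.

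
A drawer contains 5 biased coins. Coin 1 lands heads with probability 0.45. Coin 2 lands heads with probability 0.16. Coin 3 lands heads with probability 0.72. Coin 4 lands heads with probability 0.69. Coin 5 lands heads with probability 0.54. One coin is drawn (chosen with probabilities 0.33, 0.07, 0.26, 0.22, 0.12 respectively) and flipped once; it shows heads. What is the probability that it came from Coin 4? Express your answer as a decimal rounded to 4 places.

Posterior probability ≈ 0.2694

Tabulate prior·likelihood by source: [1] prior 0.33, lik 0.45, product 0.1485; [2] prior 0.07, lik 0.16, product 0.01120; [3] prior 0.26, lik 0.72, product 0.1872; [4] prior 0.22, lik 0.69, product 0.1518; [5] prior 0.12, lik 0.54, product 0.06480.
Normalizing constant = 0.56350; the posterior for Coin 4 is its product over the sum, 0.1518/0.56350 = 0.2694.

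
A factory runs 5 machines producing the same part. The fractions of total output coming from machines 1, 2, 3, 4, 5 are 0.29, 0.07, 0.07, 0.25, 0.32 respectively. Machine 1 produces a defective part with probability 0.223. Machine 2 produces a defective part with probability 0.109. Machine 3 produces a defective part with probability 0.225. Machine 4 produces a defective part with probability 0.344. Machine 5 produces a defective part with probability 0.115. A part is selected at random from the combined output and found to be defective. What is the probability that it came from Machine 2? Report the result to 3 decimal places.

Posterior probability ≈ 0.036

P(defective|M1) = 0.223; P(defective|M2) = 0.109; P(defective|M3) = 0.225; P(defective|M4) = 0.344; P(defective|M5) = 0.115.
Prior × likelihood for each source: 0.29·0.223=0.06467, 0.07·0.109=0.007630, 0.07·0.225=0.01575, 0.25·0.344=0.08600, 0.32·0.115=0.03680. Summing gives P(defective) = 0.21085.
P(Machine 2 | defective) = 0.007630 / 0.21085 = 0.036.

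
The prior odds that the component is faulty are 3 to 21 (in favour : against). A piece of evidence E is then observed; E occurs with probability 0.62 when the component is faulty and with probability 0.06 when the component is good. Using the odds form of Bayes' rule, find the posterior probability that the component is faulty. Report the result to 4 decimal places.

Prior odds = 3/21 = 0.14286. In log-odds, ln(0.14286) = -1.9459.
Add log likelihood ratio: ln(10.333) = 2.3354.
Posterior log-odds = 0.38946, so posterior odds = exp(0.38946) = 1.4762. Converting, P(H|E) = 1.4762/2.4762 = 0.5962.

Posterior probability ≈ 0.5962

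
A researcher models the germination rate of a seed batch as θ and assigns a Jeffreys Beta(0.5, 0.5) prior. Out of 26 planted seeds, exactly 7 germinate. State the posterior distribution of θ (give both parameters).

The binomial likelihood is conjugate to the Beta prior: with 7 successes and 19 failures, the posterior is Beta(0.5+7, 0.5+19) = Beta(7.5, 19.5).

Posterior: Beta(7.5, 19.5)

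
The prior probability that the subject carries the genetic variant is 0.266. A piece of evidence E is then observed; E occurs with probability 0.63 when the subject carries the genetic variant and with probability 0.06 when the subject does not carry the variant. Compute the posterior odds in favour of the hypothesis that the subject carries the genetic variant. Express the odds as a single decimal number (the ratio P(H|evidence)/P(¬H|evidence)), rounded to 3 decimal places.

Prior odds = 0.266/(1−0.266) = 0.36240.
Likelihood ratio for E = 0.63/0.06 = 10.500.
Posterior odds = prior odds × LR = 3.8052.

Posterior odds ≈ 3.805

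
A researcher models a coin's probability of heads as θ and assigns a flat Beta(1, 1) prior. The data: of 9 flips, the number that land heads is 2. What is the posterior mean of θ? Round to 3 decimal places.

Posterior mean ≈ 0.273

The binomial likelihood is conjugate to the Beta prior: with 2 successes and 7 failures, the posterior is Beta(1+2, 1+7) = Beta(3, 8).
E[θ | data] = 3/(3+8) = 0.273.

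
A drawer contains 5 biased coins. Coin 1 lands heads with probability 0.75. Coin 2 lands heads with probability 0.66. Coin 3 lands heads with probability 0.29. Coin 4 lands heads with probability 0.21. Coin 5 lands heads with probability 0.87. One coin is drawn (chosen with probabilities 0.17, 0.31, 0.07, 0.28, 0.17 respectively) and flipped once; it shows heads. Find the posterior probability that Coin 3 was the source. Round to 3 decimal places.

Posterior probability ≈ 0.036

P(heads|C1) = 0.75; P(heads|C2) = 0.66; P(heads|C3) = 0.29; P(heads|C4) = 0.21; P(heads|C5) = 0.87.
Prior × likelihood for each source: 0.17·0.75=0.1275, 0.31·0.66=0.2046, 0.07·0.29=0.02030, 0.28·0.21=0.05880, 0.17·0.87=0.1479. Summing gives P(heads) = 0.55910.
P(Coin 3 | heads) = 0.02030 / 0.55910 = 0.036.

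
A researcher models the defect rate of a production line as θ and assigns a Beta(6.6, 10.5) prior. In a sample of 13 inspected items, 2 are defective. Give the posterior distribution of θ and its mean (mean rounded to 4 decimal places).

The binomial likelihood is conjugate to the Beta prior: with 2 successes and 11 failures, the posterior is Beta(6.6+2, 10.5+11) = Beta(8.6, 21.5).
E[θ | data] = 8.6/(8.6+21.5) = 0.2857.

Posterior: Beta(8.6, 21.5); mean ≈ 0.2857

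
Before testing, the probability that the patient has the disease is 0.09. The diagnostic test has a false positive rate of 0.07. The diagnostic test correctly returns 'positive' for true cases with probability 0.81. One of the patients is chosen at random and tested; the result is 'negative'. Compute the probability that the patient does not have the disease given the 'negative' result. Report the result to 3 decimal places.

P(¬H | E) ≈ 0.980

Let H be the event that the patient has the disease. P(H) = 0.09, so P(¬H) = 0.91. With E the 'negative' result, P(E|H) = 0.19 and P(E|¬H) = 0.93.
P(E) = 0.19·0.09 + 0.93·0.91 = 0.017100 + 0.84630 = 0.86340.
By Bayes' theorem, P(H|E) = 0.017100 / 0.86340 = 0.020. Hence P(¬H|E) = 1 − 0.020 = 0.980.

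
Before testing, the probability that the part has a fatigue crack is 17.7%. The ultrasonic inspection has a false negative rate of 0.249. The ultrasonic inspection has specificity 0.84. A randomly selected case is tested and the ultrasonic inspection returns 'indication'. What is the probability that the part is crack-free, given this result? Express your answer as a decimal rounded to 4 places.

Write H for 'the part has a fatigue crack'. Prior odds H:¬H = 0.177/0.823 = 0.21507. For the 'indication' outcome, the likelihood ratio is 0.751/0.16 = 4.6937.
Posterior odds = 0.21507 × 4.6937 = 1.0095, so P(H|E) = 1.0095/(1+1.0095) = 0.5024. Then P(¬H|E) = 1 − 0.5024 = 0.4976.

P(¬H | E) ≈ 0.4976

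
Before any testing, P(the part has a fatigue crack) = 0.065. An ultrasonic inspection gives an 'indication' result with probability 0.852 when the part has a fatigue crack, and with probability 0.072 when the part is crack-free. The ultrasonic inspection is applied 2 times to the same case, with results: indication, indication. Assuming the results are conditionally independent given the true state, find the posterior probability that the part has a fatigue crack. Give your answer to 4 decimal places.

Posterior P(H) ≈ 0.9068

With H the event that the part has a fatigue crack, the joint likelihood of the observed sequence is P(data|H) = 0.852·0.852 = 0.72590 and P(data|¬H) = 0.072·0.072 = 0.0051840.
Bayes: P(H|data) = 0.065·0.72590 / (0.065·0.72590 + 0.935·0.0051840) = 0.047184/0.052031 = 0.9068.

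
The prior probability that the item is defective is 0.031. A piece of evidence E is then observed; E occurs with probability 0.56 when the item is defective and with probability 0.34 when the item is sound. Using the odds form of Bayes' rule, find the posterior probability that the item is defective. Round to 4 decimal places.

Posterior probability ≈ 0.0501

Prior odds = 0.031/(1−0.031) = 0.031992. In log-odds, ln(0.031992) = -3.4423.
Add log likelihood ratio: ln(1.6471) = 0.49899.
Posterior log-odds = -2.9433, so posterior odds = exp(-2.9433) = 0.052692. Converting, P(H|E) = 0.052692/1.0527 = 0.0501.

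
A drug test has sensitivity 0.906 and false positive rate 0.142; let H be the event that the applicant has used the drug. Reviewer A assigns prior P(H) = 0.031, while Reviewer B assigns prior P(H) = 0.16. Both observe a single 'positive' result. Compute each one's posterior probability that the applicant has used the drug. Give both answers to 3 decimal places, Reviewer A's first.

P('+'|H) = 0.906, P('+'|¬H) = 0.142.
Reviewer A: numerator 0.906·0.031 = 0.028086; evidence = 0.028086+0.142·0.969 = 0.16568; posterior = 0.170.
Reviewer B: numerator 0.906·0.16 = 0.14496; evidence = 0.14496+0.142·0.84 = 0.26424; posterior = 0.549.

Reviewer A: 0.170; Reviewer B: 0.549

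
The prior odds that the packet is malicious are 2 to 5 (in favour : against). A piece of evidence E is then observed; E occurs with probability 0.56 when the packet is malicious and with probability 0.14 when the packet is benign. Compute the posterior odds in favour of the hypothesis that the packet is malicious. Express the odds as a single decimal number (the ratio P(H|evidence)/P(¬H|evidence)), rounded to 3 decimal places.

Prior odds = 2/5 = 0.40000. In log-odds, ln(0.40000) = -0.91629.
Add log likelihood ratio: ln(4.0000) = 1.3863.
Posterior log-odds = 0.47000, so posterior odds = exp(0.47000) = 1.6000.

Posterior odds ≈ 1.600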